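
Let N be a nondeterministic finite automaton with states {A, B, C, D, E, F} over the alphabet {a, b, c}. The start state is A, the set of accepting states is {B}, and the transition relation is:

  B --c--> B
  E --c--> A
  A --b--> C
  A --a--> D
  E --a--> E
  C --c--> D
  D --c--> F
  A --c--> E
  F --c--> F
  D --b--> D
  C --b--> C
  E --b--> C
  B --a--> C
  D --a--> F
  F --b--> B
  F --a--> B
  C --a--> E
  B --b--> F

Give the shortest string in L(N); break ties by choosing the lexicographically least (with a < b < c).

A breadth-first search from A reaches an accepting state first via the path A → D → F → B on input aaa.
No string of length < 3 is accepted (BFS exhausts all shorter strings without reaching an accepting state), and aaa is the lexicographically least accepting string of length 3.

aaa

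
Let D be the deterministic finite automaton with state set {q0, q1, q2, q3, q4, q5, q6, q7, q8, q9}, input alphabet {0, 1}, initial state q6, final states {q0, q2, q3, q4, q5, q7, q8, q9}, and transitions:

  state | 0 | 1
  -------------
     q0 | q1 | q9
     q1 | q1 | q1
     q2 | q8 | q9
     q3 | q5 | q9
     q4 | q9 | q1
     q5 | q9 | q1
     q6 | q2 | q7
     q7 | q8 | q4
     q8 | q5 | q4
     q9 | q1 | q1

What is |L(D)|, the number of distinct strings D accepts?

The useful subgraph on states {q2, q4, q5, q6, q7, q8, q9} is acyclic, so L(D) is finite; the longest accepting path visits 5 useful states, giving maximum string length 4.
Counting accepting paths from q6 by length: 2 of length 1, 4 of length 2, 5 of length 3, 4 of length 4. Total 15.

15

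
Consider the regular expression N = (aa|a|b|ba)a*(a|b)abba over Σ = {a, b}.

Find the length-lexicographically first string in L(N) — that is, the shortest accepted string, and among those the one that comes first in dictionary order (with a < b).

aaabba

By inspection of the expression, no string of length less than 6 matches, and aaabba is the lexicographically first match of length 6.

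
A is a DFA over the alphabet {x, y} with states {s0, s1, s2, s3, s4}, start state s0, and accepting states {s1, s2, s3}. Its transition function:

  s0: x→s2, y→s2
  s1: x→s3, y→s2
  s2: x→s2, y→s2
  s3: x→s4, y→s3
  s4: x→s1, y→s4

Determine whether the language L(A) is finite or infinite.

infinite

State s2 is reachable from the start and can reach an accepting state, and it lies on the cycle s2 → s2.
Traversing that cycle any number of times yields accepted strings of unbounded length, so the language is infinite.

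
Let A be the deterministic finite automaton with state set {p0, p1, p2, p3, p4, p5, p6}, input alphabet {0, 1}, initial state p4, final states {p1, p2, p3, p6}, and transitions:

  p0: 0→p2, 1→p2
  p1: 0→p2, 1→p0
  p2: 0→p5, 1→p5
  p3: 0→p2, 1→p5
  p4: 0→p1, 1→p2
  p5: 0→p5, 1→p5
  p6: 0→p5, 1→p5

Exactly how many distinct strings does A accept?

The useful subgraph on states {p0, p1, p2, p4} is acyclic, so L(A) is finite; the longest accepting path visits 4 useful states, giving maximum string length 3.
Counting accepting paths from p4 by length: 2 of length 1, 1 of length 2, 2 of length 3. Total 5.

5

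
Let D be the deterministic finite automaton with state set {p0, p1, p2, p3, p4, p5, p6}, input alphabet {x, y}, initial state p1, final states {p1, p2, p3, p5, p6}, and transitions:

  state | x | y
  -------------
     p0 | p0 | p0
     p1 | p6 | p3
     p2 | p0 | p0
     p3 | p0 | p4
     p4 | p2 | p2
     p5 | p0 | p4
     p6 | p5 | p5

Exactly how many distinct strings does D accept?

The useful subgraph on states {p1, p2, p3, p4, p5, p6} is acyclic, so L(D) is finite; the longest accepting path visits 5 useful states, giving maximum string length 4.
Counting accepting paths from p1 by length: 1 of length 0, 2 of length 1, 2 of length 2, 2 of length 3, 4 of length 4. Total 11.

11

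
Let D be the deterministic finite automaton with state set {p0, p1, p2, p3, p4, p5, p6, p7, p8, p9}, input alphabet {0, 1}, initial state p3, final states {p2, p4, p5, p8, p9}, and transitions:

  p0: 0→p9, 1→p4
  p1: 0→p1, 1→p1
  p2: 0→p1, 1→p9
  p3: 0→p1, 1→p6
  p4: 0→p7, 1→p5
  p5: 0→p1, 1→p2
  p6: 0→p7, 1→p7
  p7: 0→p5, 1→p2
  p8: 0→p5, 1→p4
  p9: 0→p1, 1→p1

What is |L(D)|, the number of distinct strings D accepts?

10

The useful subgraph on states {p2, p3, p5, p6, p7, p9} is acyclic, so L(D) is finite; the longest accepting path visits 6 useful states, giving maximum string length 5.
Counting accepting paths from p3 by length: 4 of length 3, 4 of length 4, 2 of length 5. Total 10.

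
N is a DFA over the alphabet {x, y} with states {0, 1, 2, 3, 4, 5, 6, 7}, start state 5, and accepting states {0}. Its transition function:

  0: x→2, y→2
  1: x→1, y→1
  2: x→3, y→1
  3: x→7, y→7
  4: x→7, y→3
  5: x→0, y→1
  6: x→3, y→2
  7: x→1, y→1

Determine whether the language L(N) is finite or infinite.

finite

The useful states (reachable from 5 and able to reach an accepting state) are {0, 5}.
Restricted to these states the transition graph has no cycle, so every accepting path has bounded length and L is finite.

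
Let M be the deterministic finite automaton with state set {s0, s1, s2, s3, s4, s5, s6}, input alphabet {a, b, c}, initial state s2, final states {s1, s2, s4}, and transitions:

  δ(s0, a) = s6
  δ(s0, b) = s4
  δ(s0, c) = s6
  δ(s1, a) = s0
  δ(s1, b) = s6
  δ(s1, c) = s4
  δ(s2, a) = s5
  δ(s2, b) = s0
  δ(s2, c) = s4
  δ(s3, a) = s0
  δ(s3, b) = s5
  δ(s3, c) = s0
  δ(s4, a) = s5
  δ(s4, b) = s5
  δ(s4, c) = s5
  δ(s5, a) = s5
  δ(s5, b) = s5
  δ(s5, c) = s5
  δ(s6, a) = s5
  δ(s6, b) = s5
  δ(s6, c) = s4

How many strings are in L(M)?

5

The useful subgraph on states {s0, s2, s4, s6} is acyclic, so L(M) is finite; the longest accepting path visits 4 useful states, giving maximum string length 3.
Counting accepting paths from s2 by length: 1 of length 0, 1 of length 1, 1 of length 2, 2 of length 3. Total 5.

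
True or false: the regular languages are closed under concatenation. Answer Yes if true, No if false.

Yes

If R₁ and R₂ are regular expressions for the two languages then R₁R₂ denotes L₁L₂; on automata, add ε-moves from every accepting state of an NFA for L₁ to the start state of an NFA for L₂ and keep only the second machine's accepting states.
So the regular languages are closed under concatenation.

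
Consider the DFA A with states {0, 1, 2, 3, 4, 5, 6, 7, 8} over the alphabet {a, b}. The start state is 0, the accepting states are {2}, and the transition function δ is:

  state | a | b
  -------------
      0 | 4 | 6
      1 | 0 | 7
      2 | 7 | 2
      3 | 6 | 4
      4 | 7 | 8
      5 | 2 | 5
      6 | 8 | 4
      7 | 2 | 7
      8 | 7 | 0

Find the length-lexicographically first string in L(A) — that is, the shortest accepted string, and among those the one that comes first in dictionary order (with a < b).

A breadth-first search from 0 reaches an accepting state first via the path 0 → 4 → 7 → 2 on input aaa.
No string of length < 3 is accepted (BFS exhausts all shorter strings without reaching an accepting state), and aaa is the lexicographically least accepting string of length 3.

aaa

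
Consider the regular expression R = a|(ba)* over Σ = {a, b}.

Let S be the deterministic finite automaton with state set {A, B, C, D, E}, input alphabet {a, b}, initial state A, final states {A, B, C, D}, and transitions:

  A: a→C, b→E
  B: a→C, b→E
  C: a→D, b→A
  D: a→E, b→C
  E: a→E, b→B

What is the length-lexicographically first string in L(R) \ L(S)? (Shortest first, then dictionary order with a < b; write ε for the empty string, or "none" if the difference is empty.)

The string ba is accepted by R but not by S.
No shorter string lies in the difference, and ba is the lexicographically first length-2 string in L(R) \ L(S).

ba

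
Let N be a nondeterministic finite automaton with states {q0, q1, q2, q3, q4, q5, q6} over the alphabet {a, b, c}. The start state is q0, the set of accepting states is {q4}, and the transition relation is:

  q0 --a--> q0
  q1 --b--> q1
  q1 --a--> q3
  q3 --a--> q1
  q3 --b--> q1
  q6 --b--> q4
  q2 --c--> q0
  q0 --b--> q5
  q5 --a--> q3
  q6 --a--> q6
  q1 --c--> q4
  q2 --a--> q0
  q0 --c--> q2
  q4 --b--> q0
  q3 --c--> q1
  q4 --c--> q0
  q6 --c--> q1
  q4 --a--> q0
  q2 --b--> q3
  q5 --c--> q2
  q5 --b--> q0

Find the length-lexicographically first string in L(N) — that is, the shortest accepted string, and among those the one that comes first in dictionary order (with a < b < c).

baac

A breadth-first search from q0 reaches an accepting state first via the path q0 → q5 → q3 → q1 → q4 on input baac.
No string of length < 4 is accepted (BFS exhausts all shorter strings without reaching an accepting state), and baac is the lexicographically least accepting string of length 4.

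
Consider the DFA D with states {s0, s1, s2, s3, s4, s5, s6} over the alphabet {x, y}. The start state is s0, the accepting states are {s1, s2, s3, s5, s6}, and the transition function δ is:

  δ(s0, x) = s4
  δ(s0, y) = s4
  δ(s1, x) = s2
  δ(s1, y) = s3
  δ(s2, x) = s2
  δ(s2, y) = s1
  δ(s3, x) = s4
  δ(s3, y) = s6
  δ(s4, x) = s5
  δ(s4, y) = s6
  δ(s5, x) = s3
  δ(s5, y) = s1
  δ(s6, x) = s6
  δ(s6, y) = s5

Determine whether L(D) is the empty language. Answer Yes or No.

The string xx is accepted: the run s0 → s4 → s5 ends in the accepting state s5.
Since at least one string is accepted, L(D) is not empty.

No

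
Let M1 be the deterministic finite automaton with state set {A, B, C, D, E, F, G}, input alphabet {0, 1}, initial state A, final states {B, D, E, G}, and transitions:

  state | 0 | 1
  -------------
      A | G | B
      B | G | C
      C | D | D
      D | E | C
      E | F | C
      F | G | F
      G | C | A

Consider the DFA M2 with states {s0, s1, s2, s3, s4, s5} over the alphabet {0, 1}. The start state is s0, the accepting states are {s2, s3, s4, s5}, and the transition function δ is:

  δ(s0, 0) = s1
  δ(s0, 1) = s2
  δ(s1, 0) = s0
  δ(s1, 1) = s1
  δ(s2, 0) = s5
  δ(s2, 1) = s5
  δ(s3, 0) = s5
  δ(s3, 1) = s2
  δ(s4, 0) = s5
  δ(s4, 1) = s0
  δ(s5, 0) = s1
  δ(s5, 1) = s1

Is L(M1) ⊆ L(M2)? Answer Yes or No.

No

The string 0 is in L(M1) but not in L(M2).
So L(M1) ⊄ L(M2).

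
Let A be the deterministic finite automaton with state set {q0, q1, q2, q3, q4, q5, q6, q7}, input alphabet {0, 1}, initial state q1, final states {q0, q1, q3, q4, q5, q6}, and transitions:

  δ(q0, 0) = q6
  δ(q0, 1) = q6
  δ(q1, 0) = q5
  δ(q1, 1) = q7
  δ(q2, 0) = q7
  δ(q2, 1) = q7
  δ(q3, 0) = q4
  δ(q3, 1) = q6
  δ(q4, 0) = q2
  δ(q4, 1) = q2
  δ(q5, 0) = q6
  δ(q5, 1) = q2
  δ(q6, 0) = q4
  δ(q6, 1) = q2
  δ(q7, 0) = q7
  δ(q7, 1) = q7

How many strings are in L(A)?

4

The useful subgraph on states {q1, q4, q5, q6} is acyclic, so L(A) is finite; the longest accepting path visits 4 useful states, giving maximum string length 3.
Counting accepting paths from q1 by length: 1 of length 0, 1 of length 1, 1 of length 2, 1 of length 3. Total 4.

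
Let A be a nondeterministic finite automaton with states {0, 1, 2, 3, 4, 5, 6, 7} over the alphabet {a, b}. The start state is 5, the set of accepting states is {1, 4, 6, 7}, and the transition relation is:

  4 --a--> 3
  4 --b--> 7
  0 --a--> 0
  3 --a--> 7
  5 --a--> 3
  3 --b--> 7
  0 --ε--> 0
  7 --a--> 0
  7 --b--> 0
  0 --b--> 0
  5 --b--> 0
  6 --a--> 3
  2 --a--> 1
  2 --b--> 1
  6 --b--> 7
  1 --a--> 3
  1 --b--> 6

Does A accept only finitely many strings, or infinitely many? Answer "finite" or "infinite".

The useful states (reachable from 5 and able to reach an accepting state) are {3, 5, 7}.
Restricted to these states the transition graph has no cycle, so every accepting path has bounded length and L is finite.

finite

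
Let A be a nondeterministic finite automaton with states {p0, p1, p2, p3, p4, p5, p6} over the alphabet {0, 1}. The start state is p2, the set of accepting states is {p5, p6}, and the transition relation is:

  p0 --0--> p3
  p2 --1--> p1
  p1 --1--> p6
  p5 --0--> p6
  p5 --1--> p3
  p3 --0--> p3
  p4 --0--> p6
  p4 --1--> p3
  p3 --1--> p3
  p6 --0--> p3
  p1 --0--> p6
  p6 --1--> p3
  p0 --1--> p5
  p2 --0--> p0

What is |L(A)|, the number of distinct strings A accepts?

4

The useful subgraph on states {p0, p1, p2, p5, p6} is acyclic, so L(A) is finite; the longest accepting path visits 4 useful states, giving maximum string length 3.
Counting accepting paths from p2 by length: 3 of length 2, 1 of length 3. Total 4.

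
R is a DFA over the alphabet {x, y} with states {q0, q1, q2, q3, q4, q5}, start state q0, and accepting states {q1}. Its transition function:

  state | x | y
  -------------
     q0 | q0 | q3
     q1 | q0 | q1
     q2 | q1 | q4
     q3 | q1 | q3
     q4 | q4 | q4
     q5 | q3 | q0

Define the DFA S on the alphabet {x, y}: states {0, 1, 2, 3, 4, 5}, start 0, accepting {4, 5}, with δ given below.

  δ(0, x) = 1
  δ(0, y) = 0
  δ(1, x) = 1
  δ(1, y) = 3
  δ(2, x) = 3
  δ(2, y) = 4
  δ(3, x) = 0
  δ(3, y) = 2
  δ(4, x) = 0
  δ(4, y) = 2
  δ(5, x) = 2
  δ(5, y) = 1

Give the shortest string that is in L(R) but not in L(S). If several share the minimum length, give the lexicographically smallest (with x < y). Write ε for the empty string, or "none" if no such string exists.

The string yx is accepted by R but not by S.
No shorter string lies in the difference, and yx is the lexicographically first length-2 string in L(R) \ L(S).

yx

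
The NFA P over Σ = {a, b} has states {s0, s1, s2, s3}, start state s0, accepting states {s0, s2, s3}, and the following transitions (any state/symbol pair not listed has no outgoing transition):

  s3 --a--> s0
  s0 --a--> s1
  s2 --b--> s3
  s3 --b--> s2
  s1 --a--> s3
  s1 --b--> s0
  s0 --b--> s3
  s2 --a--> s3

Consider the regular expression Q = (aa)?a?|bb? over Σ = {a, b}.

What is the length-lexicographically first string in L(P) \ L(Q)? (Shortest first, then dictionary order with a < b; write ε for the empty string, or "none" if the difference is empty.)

ab

The string ab is accepted by P but not by Q.
No shorter string lies in the difference, and ab is the lexicographically first length-2 string in L(P) \ L(Q).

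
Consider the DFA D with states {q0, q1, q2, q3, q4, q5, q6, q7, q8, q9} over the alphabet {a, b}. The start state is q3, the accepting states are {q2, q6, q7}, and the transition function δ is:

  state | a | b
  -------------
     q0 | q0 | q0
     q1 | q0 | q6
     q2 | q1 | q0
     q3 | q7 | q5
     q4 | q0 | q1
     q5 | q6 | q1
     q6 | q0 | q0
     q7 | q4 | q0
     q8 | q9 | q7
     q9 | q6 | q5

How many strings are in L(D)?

The useful subgraph on states {q1, q3, q4, q5, q6, q7} is acyclic, so L(D) is finite; the longest accepting path visits 5 useful states, giving maximum string length 4.
Counting accepting paths from q3 by length: 1 of length 1, 1 of length 2, 1 of length 3, 1 of length 4. Total 4.

4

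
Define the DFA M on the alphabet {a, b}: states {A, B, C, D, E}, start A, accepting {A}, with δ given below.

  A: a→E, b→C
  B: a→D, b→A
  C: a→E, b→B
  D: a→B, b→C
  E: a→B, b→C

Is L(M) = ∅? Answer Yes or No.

The empty string ε is accepted: the run A ends in the accepting state A.
Since at least one string is accepted, L(M) is not empty.

No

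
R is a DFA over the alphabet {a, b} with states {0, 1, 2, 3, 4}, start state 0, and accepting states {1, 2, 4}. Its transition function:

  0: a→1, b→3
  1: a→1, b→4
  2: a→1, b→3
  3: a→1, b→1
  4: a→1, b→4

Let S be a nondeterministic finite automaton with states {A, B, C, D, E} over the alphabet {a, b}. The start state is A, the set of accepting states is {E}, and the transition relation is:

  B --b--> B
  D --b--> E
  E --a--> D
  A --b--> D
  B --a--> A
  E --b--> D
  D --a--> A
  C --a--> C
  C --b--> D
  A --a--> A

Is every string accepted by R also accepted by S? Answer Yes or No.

No

The string a is in L(R) but not in L(S).
So L(R) ⊄ L(S).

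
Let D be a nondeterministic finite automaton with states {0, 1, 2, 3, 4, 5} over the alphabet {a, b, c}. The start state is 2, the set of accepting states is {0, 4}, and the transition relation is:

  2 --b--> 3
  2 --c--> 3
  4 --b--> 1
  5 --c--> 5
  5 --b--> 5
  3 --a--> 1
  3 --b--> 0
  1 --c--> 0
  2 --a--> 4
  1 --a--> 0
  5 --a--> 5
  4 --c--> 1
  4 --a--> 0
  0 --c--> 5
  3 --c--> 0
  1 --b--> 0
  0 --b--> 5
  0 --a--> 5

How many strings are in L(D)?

The useful subgraph on states {0, 1, 2, 3, 4} is acyclic, so L(D) is finite; the longest accepting path visits 4 useful states, giving maximum string length 3.
Counting accepting paths from 2 by length: 1 of length 1, 5 of length 2, 12 of length 3. Total 18.

18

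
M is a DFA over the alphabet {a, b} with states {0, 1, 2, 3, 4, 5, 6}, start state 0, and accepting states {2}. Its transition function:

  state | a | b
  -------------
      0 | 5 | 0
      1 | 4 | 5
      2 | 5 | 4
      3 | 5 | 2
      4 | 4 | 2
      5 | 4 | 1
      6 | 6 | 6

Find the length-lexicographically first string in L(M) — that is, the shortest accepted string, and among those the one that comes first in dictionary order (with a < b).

A breadth-first search from 0 reaches an accepting state first via the path 0 → 5 → 4 → 2 on input aab.
No string of length < 3 is accepted (BFS exhausts all shorter strings without reaching an accepting state), and aab is the lexicographically least accepting string of length 3.

aab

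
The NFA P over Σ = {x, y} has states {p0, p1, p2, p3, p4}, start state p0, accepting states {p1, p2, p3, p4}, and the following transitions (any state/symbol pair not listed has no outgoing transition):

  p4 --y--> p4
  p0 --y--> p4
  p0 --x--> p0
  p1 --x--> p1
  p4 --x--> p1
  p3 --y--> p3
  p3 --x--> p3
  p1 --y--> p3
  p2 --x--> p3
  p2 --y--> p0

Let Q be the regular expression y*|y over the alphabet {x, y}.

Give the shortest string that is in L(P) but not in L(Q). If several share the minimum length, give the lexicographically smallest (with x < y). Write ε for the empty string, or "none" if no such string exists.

xy

The string xy is accepted by P but not by Q.
No shorter string lies in the difference, and xy is the lexicographically first length-2 string in L(P) \ L(Q).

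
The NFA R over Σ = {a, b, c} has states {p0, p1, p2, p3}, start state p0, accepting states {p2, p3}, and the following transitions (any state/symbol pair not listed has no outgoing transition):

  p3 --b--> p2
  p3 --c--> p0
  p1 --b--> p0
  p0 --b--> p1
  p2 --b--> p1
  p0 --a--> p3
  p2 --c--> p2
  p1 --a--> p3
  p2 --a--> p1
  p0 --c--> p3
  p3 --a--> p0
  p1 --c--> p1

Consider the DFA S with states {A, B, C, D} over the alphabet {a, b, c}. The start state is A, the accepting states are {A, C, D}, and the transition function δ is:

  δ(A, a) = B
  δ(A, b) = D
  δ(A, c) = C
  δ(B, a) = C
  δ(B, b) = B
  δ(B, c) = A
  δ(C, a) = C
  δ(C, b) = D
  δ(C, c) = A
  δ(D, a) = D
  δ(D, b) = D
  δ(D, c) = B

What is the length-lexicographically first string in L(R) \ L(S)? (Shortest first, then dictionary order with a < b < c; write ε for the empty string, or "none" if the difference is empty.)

The string a is accepted by R but not by S.
No shorter string lies in the difference, and a is the lexicographically first length-1 string in L(R) \ L(S).

a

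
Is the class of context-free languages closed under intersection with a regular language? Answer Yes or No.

Run a PDA for the context-free language and a DFA for the regular one in parallel (product of finite controls, the PDA's stack unchanged, the DFA advancing only on input moves); the product PDA accepts exactly the intersection. (Intersection of two CFLs, by contrast, can fail to be context-free.)
So the context-free languages are closed under intersection with a regular language.

Yes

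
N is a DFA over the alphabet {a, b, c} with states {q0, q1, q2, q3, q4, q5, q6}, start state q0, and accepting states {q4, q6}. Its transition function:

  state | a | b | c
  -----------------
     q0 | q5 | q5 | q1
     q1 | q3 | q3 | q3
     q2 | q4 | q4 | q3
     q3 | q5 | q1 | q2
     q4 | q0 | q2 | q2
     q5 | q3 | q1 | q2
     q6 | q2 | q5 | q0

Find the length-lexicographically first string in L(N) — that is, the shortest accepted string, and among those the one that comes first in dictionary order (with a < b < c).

A breadth-first search from q0 reaches an accepting state first via the path q0 → q5 → q2 → q4 on input aca.
No string of length < 3 is accepted (BFS exhausts all shorter strings without reaching an accepting state), and aca is the lexicographically least accepting string of length 3.

aca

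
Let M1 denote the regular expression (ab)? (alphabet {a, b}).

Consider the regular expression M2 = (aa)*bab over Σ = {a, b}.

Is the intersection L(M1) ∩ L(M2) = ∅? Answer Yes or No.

Converting the expression M1 to a DFA (subset construction, then merging equivalent states) gives the minimal DFA with states {r0, r1, r2, r3}, start state r0, accepting states {r0, r3} and transitions r0: a→r1, b→r2; r1: a→r2, b→r3; r2: a→r2, b→r2; r3: a→r2, b→r2.
Converting the expression M2 to a DFA (subset construction, then merging equivalent states) gives the minimal DFA with states {t0, t1, t2, t3, t4, t5}, start state t0, accepting states {t5} and transitions t0: a→t1, b→t2; t1: a→t0, b→t3; t2: a→t4, b→t3; t3: a→t3, b→t3; t4: a→t3, b→t5; t5: a→t3, b→t3.
Exploring the product automaton M1 × M2 from the start pair (r0, t0), following both machines on each input symbol, reaches 9 state pairs: (r0, t0), (r1, t1), (r2, t2), (r2, t0), (r3, t3), (r2, t4), (r2, t3), (r2, t1), (r2, t5).
M1 accepts in {r0, r3} and M2 accepts in {t5}; no reachable pair has both components accepting, so no string drives both machines to acceptance simultaneously and L(M1) ∩ L(M2) = ∅.
So no string is accepted by both, and the intersection is empty.

Yes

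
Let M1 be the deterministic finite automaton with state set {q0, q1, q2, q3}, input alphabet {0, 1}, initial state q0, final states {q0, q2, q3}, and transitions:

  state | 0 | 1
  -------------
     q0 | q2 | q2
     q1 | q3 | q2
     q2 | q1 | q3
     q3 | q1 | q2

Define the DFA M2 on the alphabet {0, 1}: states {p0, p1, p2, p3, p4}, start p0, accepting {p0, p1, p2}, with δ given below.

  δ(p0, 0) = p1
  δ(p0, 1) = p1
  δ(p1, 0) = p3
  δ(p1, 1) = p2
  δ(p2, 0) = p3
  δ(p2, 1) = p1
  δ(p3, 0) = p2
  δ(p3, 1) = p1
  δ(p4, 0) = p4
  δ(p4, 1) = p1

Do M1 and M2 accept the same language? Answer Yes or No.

Exploring the product automaton M1 × M2 from the start pair (q0, p0), following both machines on each input symbol, reaches 4 state pairs: (q0, p0), (q2, p1), (q1, p3), (q3, p2).
M1 accepts in {q0, q2, q3} and M2 accepts in {p0, p1, p2}. In every reachable pair the two components are either both accepting — (q0, p0), (q2, p1), (q3, p2) — or both non-accepting, so no string is accepted by exactly one of the machines: L(M1) \ L(M2) and L(M2) \ L(M1) are both empty.
Hence every string is accepted by M1 iff it is accepted by M2, and the two languages coincide.

Yes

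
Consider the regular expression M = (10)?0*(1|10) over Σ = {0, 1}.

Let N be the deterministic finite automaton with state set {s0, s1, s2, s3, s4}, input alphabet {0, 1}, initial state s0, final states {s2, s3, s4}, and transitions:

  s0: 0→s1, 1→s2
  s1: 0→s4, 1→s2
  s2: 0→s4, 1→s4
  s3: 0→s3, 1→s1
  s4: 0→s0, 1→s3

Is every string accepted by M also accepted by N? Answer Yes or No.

Converting the expression M to a DFA (subset construction, then merging equivalent states) gives the minimal DFA with states {m0, m1, m2, m3, m4, m5, m6}, start state m0, accepting states {m2, m3, m4, m6} and transitions m0: 0→m1, 1→m2; m1: 0→m1, 1→m3; m2: 0→m4, 1→m5; m3: 0→m6, 1→m5; m4: 0→m1, 1→m3; m5: 0→m5, 1→m5; m6: 0→m5, 1→m5.
Exploring the product automaton M × N from the start pair (m0, s0), following both machines on each input symbol, reaches 15 state pairs: (m0, s0), (m1, s1), (m2, s2), (m1, s4), (m3, s2), (m4, s4), (m5, s4), (m1, s0), (m3, s3), (m6, s4), (m5, s0), (m5, s3), (m6, s3), (m5, s1), (m5, s2).
M accepts in {m2, m3, m4, m6} and N accepts in {s2, s3, s4}. The reachable pairs whose M-component is accepting are (m2, s2), (m3, s2), (m4, s4), (m3, s3), (m6, s4), (m6, s3); in each of them the N-component is accepting too, so the product for L(M) \ L(N) (M-component accepting, N-component rejecting) has no reachable accepting pair and the difference is empty.
Hence every string in L(M) is also in L(N).

Yes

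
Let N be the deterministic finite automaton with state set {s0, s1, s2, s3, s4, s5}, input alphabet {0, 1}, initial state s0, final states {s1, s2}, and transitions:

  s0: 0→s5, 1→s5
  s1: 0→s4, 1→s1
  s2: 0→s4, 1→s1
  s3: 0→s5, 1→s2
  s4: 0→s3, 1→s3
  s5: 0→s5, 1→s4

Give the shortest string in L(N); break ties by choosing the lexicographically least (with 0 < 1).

A breadth-first search from s0 reaches an accepting state first via the path s0 → s5 → s4 → s3 → s2 on input 0101.
No string of length < 4 is accepted (BFS exhausts all shorter strings without reaching an accepting state), and 0101 is the lexicographically least accepting string of length 4.

0101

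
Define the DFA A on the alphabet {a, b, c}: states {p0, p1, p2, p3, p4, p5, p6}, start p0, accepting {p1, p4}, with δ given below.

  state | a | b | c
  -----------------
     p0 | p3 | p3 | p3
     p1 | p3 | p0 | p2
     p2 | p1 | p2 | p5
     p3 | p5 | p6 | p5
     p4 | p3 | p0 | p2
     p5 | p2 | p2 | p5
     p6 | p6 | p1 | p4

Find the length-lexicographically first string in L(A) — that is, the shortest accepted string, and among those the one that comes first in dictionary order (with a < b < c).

A breadth-first search from p0 reaches an accepting state first via the path p0 → p3 → p6 → p1 on input abb.
No string of length < 3 is accepted (BFS exhausts all shorter strings without reaching an accepting state), and abb is the lexicographically least accepting string of length 3.

abb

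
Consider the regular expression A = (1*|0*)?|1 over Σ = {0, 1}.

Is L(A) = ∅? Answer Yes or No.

No

The empty string ε matches the expression, so it belongs to L(A).
Since L(A) contains at least one string, it is not empty.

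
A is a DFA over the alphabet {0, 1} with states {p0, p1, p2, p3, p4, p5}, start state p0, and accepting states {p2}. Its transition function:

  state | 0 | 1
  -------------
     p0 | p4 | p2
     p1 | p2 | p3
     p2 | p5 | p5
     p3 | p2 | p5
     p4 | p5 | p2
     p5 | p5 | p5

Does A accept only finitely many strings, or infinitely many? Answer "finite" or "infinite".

The useful states (reachable from p0 and able to reach an accepting state) are {p0, p2, p4}.
Restricted to these states the transition graph has no cycle, so every accepting path has bounded length and L is finite.

finite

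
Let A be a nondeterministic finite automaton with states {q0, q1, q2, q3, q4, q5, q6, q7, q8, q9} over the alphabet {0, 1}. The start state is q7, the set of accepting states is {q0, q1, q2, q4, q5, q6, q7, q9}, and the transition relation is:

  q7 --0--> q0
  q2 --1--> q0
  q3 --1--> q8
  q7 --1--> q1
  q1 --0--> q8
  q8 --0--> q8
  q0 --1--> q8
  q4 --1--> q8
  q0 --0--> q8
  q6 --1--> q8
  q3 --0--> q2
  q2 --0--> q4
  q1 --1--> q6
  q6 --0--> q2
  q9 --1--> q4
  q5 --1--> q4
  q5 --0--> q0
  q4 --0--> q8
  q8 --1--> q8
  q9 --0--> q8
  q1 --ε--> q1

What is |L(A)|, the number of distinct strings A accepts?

7

The useful subgraph on states {q0, q1, q2, q4, q6, q7} is acyclic, so L(A) is finite; the longest accepting path visits 5 useful states, giving maximum string length 4.
Counting accepting paths from q7 by length: 1 of length 0, 2 of length 1, 1 of length 2, 1 of length 3, 2 of length 4. Total 7.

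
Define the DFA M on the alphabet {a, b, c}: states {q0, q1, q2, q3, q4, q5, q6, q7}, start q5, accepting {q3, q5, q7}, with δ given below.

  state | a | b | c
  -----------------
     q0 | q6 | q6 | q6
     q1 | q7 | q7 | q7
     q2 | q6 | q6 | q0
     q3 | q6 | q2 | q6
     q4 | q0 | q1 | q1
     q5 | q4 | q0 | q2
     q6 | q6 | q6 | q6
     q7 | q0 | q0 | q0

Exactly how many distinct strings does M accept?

The useful subgraph on states {q1, q4, q5, q7} is acyclic, so L(M) is finite; the longest accepting path visits 4 useful states, giving maximum string length 3.
Counting accepting paths from q5 by length: 1 of length 0, 6 of length 3. Total 7.

7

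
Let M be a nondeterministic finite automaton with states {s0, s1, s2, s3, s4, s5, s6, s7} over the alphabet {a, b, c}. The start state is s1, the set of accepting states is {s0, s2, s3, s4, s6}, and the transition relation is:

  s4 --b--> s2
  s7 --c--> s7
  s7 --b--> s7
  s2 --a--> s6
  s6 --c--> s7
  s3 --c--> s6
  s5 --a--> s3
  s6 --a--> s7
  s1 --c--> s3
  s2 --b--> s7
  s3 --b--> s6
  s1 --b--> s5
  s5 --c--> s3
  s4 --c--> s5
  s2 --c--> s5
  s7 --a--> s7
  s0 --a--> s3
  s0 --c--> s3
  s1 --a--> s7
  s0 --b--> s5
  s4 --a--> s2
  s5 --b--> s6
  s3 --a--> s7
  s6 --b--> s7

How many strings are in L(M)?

10

The useful subgraph on states {s1, s3, s5, s6} is acyclic, so L(M) is finite; the longest accepting path visits 4 useful states, giving maximum string length 3.
Counting accepting paths from s1 by length: 1 of length 1, 5 of length 2, 4 of length 3. Total 10.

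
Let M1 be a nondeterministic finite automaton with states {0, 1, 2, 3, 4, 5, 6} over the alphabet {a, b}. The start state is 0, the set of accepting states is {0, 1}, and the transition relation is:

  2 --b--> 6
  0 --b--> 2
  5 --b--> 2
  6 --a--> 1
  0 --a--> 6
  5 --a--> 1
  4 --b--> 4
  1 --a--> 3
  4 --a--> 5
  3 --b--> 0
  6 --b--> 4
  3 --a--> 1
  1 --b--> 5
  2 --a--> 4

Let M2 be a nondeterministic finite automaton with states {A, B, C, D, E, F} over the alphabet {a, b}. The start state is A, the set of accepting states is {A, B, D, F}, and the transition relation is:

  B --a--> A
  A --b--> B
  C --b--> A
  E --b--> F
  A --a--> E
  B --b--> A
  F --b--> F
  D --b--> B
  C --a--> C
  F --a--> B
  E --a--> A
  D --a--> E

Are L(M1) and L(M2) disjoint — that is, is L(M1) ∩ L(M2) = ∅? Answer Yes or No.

The empty string ε is accepted by both M1 and M2.
Hence L(M1) ∩ L(M2) ≠ ∅.

No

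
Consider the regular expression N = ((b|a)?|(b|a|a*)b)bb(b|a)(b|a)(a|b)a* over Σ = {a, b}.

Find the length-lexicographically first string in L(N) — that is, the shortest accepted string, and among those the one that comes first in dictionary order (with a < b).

bbaaa

By inspection of the expression, no string of length less than 5 matches, and bbaaa is the lexicographically first match of length 5.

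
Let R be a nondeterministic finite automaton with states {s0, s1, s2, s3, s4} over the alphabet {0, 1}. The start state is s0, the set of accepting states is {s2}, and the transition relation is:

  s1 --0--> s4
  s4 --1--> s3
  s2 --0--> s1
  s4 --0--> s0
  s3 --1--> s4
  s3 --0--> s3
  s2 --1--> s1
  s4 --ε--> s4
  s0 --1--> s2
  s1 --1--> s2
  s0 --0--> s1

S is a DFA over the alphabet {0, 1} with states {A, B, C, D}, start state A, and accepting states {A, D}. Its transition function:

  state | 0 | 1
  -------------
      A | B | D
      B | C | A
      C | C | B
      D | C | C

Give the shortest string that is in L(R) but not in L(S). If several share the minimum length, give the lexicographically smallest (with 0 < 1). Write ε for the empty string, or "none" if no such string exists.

The string 101 is accepted by R but not by S.
No shorter string lies in the difference, and 101 is the lexicographically first length-3 string in L(R) \ L(S).

101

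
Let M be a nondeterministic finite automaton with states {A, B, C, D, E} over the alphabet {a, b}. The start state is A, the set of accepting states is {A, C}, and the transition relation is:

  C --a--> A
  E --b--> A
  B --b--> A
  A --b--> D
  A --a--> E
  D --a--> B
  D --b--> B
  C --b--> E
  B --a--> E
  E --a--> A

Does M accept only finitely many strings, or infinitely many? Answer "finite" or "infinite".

infinite

State A is reachable from the start and can reach an accepting state, and it lies on the cycle A → D → B → A.
Traversing that cycle any number of times yields accepted strings of unbounded length, so the language is infinite.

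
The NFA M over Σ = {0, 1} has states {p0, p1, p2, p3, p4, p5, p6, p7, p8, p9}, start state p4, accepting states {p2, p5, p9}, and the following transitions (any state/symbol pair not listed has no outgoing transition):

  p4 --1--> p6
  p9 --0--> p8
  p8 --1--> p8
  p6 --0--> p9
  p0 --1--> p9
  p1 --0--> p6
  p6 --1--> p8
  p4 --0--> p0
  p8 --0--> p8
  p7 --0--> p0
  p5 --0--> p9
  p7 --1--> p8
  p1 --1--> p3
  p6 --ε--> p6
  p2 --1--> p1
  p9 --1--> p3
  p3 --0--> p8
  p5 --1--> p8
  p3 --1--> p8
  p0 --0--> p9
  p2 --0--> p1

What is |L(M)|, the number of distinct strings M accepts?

The useful subgraph on states {p0, p4, p6, p9} is acyclic, so L(M) is finite; the longest accepting path visits 3 useful states, giving maximum string length 2.
Counting accepting paths from p4 by length: 3 of length 2. Total 3.

3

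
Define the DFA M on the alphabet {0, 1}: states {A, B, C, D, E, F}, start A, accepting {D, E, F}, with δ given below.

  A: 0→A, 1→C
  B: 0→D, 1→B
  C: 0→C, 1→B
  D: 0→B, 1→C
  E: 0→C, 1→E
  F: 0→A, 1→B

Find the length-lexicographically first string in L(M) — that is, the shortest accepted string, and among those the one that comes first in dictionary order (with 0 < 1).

A breadth-first search from A reaches an accepting state first via the path A → C → B → D on input 110.
No string of length < 3 is accepted (BFS exhausts all shorter strings without reaching an accepting state), and 110 is the lexicographically least accepting string of length 3.

110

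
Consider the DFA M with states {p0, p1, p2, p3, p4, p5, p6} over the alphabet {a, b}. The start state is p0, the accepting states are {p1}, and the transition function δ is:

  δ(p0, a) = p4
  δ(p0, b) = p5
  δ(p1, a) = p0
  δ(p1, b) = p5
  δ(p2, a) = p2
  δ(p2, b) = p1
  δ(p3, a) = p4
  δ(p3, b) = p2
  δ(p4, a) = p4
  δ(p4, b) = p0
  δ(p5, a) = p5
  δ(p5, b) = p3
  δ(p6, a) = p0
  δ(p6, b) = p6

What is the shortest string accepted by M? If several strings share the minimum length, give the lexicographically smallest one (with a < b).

bbbb

A breadth-first search from p0 reaches an accepting state first via the path p0 → p5 → p3 → p2 → p1 on input bbbb.
No string of length < 4 is accepted (BFS exhausts all shorter strings without reaching an accepting state), and bbbb is the lexicographically least accepting string of length 4.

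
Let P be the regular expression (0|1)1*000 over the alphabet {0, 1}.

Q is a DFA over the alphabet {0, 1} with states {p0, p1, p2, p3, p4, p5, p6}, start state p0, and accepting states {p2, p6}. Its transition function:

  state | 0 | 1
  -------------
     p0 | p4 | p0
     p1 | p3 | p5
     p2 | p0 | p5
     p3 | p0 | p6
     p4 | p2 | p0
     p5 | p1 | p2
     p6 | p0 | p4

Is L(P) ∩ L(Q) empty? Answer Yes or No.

Converting the expression P to a DFA (subset construction, then merging equivalent states) gives the minimal DFA with states {r0, r1, r2, r3, r4, r5}, start state r0, accepting states {r5} and transitions r0: 0→r1, 1→r1; r1: 0→r2, 1→r1; r2: 0→r3, 1→r4; r3: 0→r5, 1→r4; r4: 0→r4, 1→r4; r5: 0→r4, 1→r4.
Exploring the product automaton P × Q from the start pair (r0, p0), following both machines on each input symbol, reaches 16 state pairs: (r0, p0), (r1, p4), (r1, p0), (r2, p2), (r2, p4), (r3, p0), (r4, p5), (r3, p2), (r4, p0), (r5, p4), (r4, p1), (r4, p2), (r5, p0), (r4, p4), (r4, p3), (r4, p6).
P accepts in {r5} and Q accepts in {p2, p6}; no reachable pair has both components accepting, so no string drives both machines to acceptance simultaneously and L(P) ∩ L(Q) = ∅.
So no string is accepted by both, and the intersection is empty.

Yes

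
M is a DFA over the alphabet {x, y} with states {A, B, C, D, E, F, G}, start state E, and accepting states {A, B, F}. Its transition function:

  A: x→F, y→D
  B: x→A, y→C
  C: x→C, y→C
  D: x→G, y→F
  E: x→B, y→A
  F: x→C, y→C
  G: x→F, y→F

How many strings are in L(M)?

11

The useful subgraph on states {A, B, D, E, F, G} is acyclic, so L(M) is finite; the longest accepting path visits 6 useful states, giving maximum string length 5.
Counting accepting paths from E by length: 2 of length 1, 2 of length 2, 2 of length 3, 3 of length 4, 2 of length 5. Total 11.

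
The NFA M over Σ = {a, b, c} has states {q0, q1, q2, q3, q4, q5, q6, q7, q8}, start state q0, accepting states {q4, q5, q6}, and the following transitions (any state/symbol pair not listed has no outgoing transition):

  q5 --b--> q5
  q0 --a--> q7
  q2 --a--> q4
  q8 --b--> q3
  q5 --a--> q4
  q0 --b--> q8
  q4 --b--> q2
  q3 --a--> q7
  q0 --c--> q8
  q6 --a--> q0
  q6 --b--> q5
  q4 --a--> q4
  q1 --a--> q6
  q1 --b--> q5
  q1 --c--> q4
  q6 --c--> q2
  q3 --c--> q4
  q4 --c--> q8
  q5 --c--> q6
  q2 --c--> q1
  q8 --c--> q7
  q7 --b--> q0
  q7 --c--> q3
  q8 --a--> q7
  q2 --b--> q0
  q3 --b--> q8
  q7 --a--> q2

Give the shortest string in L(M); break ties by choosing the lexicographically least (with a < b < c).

A breadth-first search from q0 reaches an accepting state first via the path q0 → q7 → q2 → q4 on input aaa.
No string of length < 3 is accepted (BFS exhausts all shorter strings without reaching an accepting state), and aaa is the lexicographically least accepting string of length 3.

aaa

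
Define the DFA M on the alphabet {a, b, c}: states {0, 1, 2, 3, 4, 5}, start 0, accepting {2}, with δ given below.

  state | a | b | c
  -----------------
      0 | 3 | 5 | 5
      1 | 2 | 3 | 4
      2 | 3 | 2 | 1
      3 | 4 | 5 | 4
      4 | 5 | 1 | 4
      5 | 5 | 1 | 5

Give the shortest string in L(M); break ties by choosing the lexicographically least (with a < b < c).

bba

A breadth-first search from 0 reaches an accepting state first via the path 0 → 5 → 1 → 2 on input bba.
No string of length < 3 is accepted (BFS exhausts all shorter strings without reaching an accepting state), and bba is the lexicographically least accepting string of length 3.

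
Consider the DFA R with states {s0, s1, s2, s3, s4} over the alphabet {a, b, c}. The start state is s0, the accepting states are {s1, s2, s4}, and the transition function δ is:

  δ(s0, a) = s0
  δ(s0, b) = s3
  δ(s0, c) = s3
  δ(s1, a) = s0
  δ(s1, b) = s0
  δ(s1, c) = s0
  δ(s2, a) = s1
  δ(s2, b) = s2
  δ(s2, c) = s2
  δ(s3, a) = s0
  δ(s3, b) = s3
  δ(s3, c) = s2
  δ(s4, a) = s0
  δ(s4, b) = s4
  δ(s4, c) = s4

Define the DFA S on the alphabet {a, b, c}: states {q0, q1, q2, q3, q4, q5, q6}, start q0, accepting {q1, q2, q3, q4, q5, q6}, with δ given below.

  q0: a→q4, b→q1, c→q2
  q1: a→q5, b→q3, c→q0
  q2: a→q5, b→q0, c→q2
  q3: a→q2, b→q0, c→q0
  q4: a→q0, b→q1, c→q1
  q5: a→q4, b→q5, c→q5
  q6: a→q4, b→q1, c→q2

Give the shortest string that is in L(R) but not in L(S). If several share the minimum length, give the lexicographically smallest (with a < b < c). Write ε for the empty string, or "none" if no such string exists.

The string bc is accepted by R but not by S.
No shorter string lies in the difference, and bc is the lexicographically first length-2 string in L(R) \ L(S).

bc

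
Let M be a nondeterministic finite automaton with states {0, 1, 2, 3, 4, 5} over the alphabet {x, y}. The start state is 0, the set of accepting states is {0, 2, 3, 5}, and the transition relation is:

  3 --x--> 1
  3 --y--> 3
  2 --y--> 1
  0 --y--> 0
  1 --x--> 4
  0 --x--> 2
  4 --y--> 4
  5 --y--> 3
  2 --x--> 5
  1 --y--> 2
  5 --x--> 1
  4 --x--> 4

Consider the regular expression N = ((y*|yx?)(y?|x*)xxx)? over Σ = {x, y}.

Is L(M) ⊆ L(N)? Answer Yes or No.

No

The string x is in L(M) but not in L(N).
So L(M) ⊄ L(N).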